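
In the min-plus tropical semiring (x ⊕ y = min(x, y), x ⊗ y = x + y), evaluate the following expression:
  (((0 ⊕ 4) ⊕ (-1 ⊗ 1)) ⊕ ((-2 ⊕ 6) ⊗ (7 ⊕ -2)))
(((0 ⊕ 4) ⊕ (-1 ⊗ 1)) ⊕ ((-2 ⊕ 6) ⊗ (7 ⊕ -2))) = -4

Expand innermost to outermost. Recall ⊕ takes the minimum of its arguments and ⊗ takes their sum. Working out the expression (((0 ⊕ 4) ⊕ (-1 ⊗ 1)) ⊕ ((-2 ⊕ 6) ⊗ (7 ⊕ -2))) gives -4.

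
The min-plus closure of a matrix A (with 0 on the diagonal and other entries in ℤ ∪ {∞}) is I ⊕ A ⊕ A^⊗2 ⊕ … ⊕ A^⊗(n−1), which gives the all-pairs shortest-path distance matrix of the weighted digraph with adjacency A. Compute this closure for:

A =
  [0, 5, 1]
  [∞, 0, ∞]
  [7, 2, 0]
Closure =
  [0, 3, 1]
  [∞, 0, ∞]
  [7, 2, 0]

This is the Floyd-Warshall all-pairs shortest-path computation. For each intermediate vertex k = 0, 1, …, 2, update dist[i][j] ← min(dist[i][j], dist[i][k] + dist[k][j]). The final matrix gives, for each (i, j), the minimum total weight of any directed path from i to j (possibly empty when i = j).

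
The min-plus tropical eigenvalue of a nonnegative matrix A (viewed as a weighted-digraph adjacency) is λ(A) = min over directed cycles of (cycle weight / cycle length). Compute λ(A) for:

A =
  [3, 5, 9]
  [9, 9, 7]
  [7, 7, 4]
λ(A) = 3

Enumerate directed cycles and compute their means (weight / length). Sample:
  cycle 0 → 0: weight = 3, length = 1, mean = 3/1 ≈ 3.000
  cycle 1 → 1: weight = 9, length = 1, mean = 9/1 ≈ 9.000
  cycle 2 → 2: weight = 4, length = 1, mean = 4/1 ≈ 4.000
  cycle 0 → 1 → 0: weight = 14, length = 2, mean = 14/2 ≈ 7.000
  cycle 0 → 2 → 0: weight = 16, length = 2, mean = 16/2 ≈ 8.000
  cycle 1 → 0 → 1: weight = 14, length = 2, mean = 14/2 ≈ 7.000
Minimum mean = 3.000, attained e.g. along the cycle 0 → 0 with weight 3 and length 1. So λ(A) = 3/1 = 3.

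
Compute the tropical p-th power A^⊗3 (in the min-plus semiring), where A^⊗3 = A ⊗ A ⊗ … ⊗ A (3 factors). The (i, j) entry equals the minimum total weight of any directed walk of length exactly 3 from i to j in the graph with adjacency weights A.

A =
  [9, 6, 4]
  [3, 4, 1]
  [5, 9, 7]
A^⊗3 =
  [12, 14, 11]
  [10, 12, 9]
  [14, 15, 12]

Each entry (A^⊗3)_ij equals the minimum over all length-3 walks i = v_0 → v_1 → … → v_3 = j of Σ_t A[v_t][v_{t+1}]. For example, for (i, j) = (0, 2) we minimise over 9 possible intermediate vertex sequences; the minimum is 11, attained along the walk 0 → 1 → 1 → 2.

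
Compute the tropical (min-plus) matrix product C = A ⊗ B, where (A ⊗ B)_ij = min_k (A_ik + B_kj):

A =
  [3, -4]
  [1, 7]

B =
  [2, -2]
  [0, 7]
A ⊗ B =
  [-4, 1]
  [3, -1]

Apply the min-plus product entry-by-entry:
  C[0][0] = min over k of (A[0][0] + B[0][0] = 3 + 2 = 5, A[0][1] + B[1][0] = -4 + 0 = -4) = -4 (attained at k = 1)
  C[0][1] = min over k of (A[0][0] + B[0][1] = 3 + -2 = 1, A[0][1] + B[1][1] = -4 + 7 = 3) = 1 (attained at k = 0)
  C[1][0] = min over k of (A[1][0] + B[0][0] = 1 + 2 = 3, A[1][1] + B[1][0] = 7 + 0 = 7) = 3 (attained at k = 0)
  C[1][1] = min over k of (A[1][0] + B[0][1] = 1 + -2 = -1, A[1][1] + B[1][1] = 7 + 7 = 14) = -1 (attained at k = 0)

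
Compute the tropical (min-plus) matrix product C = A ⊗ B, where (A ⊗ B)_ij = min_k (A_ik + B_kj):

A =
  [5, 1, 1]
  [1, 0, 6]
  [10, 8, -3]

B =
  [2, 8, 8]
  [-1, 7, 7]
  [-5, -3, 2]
A ⊗ B =
  [-4, -2, 3]
  [-1, 3, 7]
  [-8, -6, -1]

Apply the min-plus product entry-by-entry:
  C[0][0] = min over k of (A[0][0] + B[0][0] = 5 + 2 = 7, A[0][1] + B[1][0] = 1 + -1 = 0, A[0][2] + B[2][0] = 1 + -5 = -4) = -4 (attained at k = 2)
  C[0][1] = min over k of (A[0][0] + B[0][1] = 5 + 8 = 13, A[0][1] + B[1][1] = 1 + 7 = 8, A[0][2] + B[2][1] = 1 + -3 = -2) = -2 (attained at k = 2)
  C[0][2] = min over k of (A[0][0] + B[0][2] = 5 + 8 = 13, A[0][1] + B[1][2] = 1 + 7 = 8, A[0][2] + B[2][2] = 1 + 2 = 3) = 3 (attained at k = 2)
  C[1][0] = min over k of (A[1][0] + B[0][0] = 1 + 2 = 3, A[1][1] + B[1][0] = 0 + -1 = -1, A[1][2] + B[2][0] = 6 + -5 = 1) = -1 (attained at k = 1)
  C[1][1] = min over k of (A[1][0] + B[0][1] = 1 + 8 = 9, A[1][1] + B[1][1] = 0 + 7 = 7, A[1][2] + B[2][1] = 6 + -3 = 3) = 3 (attained at k = 2)
  C[1][2] = min over k of (A[1][0] + B[0][2] = 1 + 8 = 9, A[1][1] + B[1][2] = 0 + 7 = 7, A[1][2] + B[2][2] = 6 + 2 = 8) = 7 (attained at k = 1)
  C[2][0] = min over k of (A[2][0] + B[0][0] = 10 + 2 = 12, A[2][1] + B[1][0] = 8 + -1 = 7, A[2][2] + B[2][0] = -3 + -5 = -8) = -8 (attained at k = 2)
  C[2][1] = min over k of (A[2][0] + B[0][1] = 10 + 8 = 18, A[2][1] + B[1][1] = 8 + 7 = 15, A[2][2] + B[2][1] = -3 + -3 = -6) = -6 (attained at k = 2)
  C[2][2] = min over k of (A[2][0] + B[0][2] = 10 + 8 = 18, A[2][1] + B[1][2] = 8 + 7 = 15, A[2][2] + B[2][2] = -3 + 2 = -1) = -1 (attained at k = 2)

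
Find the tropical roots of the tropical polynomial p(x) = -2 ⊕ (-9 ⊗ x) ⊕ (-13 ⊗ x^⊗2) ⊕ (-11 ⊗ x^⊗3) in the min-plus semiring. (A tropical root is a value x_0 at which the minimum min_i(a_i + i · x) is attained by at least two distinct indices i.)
Roots: {-2, 4, 7}

Each tropical root is a break point of the lower envelope of the lines y = a_i + i · x (there are 4 lines, with slopes 0, 1, ..., 3). Only the lines that attain the minimum somewhere contribute to roots; other lines are dominated. Here the surviving (envelope) indices are i = 3, i = 2, i = 1, i = 0.
Intersections between consecutive envelope lines give the roots: for adjacent envelope indices i < j the intersection is x = (a_i − a_j) / (j − i). Reading off the sorted break points: {-2, 4, 7}.
Verification: at each break x_0, at least two indices attain the minimum of min_i(a_i + i · x_0).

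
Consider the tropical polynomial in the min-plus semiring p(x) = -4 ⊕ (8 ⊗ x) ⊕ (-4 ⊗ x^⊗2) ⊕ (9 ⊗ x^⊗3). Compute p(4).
p(4) = -4

A tropical monomial a ⊗ x^⊗i evaluates to a + i · x. Evaluating each term at x = 4:
  Term 0 contributes -4 + 0 · 4 = -4
  Term 1 contributes 8 + 1 · 4 = 12
  Term 2 contributes -4 + 2 · 4 = 4
  Term 3 contributes 9 + 3 · 4 = 21
p(4) = ⊕ of these = min[-4, 12, 4, 21] = -4.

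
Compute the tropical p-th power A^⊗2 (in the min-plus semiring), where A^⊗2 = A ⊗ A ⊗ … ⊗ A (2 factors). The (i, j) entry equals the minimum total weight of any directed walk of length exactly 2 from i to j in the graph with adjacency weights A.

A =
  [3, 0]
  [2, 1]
A^⊗2 =
  [2, 1]
  [3, 2]

Each entry (A^⊗2)_ij equals the minimum over all length-2 walks i = v_0 → v_1 → … → v_2 = j of Σ_t A[v_t][v_{t+1}]. For example, for (i, j) = (0, 1) we minimise over 2 possible intermediate vertex sequences; the minimum is 1, attained along the walk 0 → 1 → 1.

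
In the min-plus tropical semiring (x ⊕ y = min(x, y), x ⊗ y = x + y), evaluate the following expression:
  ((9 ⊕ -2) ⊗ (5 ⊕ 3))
((9 ⊕ -2) ⊗ (5 ⊕ 3)) = 1

Expand innermost to outermost. Recall ⊕ takes the minimum of its arguments and ⊗ takes their sum. Working out the expression ((9 ⊕ -2) ⊗ (5 ⊕ 3)) gives 1.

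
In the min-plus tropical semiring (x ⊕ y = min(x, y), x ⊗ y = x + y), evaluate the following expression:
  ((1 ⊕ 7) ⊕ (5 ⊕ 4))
((1 ⊕ 7) ⊕ (5 ⊕ 4)) = 1

Expand innermost to outermost. Recall ⊕ takes the minimum of its arguments and ⊗ takes their sum. Working out the expression ((1 ⊕ 7) ⊕ (5 ⊕ 4)) gives 1.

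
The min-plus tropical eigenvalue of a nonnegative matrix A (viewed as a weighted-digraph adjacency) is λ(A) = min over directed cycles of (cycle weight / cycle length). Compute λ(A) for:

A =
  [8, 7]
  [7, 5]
λ(A) = 5

Enumerate directed cycles and compute their means (weight / length). Sample:
  cycle 0 → 0: weight = 8, length = 1, mean = 8/1 ≈ 8.000
  cycle 1 → 1: weight = 5, length = 1, mean = 5/1 ≈ 5.000
  cycle 0 → 1 → 0: weight = 14, length = 2, mean = 14/2 ≈ 7.000
  cycle 1 → 0 → 1: weight = 14, length = 2, mean = 14/2 ≈ 7.000
Minimum mean = 5.000, attained e.g. along the cycle 1 → 1 with weight 5 and length 1. So λ(A) = 5/1 = 5.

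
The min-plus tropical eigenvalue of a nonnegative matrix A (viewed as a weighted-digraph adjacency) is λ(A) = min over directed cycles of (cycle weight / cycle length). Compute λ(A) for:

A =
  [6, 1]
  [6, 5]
λ(A) = 7/2

Enumerate directed cycles and compute their means (weight / length). Sample:
  cycle 0 → 0: weight = 6, length = 1, mean = 6/1 ≈ 6.000
  cycle 1 → 1: weight = 5, length = 1, mean = 5/1 ≈ 5.000
  cycle 0 → 1 → 0: weight = 7, length = 2, mean = 7/2 ≈ 3.500
  cycle 1 → 0 → 1: weight = 7, length = 2, mean = 7/2 ≈ 3.500
Minimum mean = 3.500, attained e.g. along the cycle 0 → 1 → 0 with weight 7 and length 2. So λ(A) = 7/2 = 7/2.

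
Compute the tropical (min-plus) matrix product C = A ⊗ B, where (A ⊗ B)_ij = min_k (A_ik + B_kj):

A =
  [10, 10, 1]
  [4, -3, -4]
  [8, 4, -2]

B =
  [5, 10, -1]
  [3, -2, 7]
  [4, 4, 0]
A ⊗ B =
  [5, 5, 1]
  [0, -5, -4]
  [2, 2, -2]

Apply the min-plus product entry-by-entry:
  C[0][0] = min over k of (A[0][0] + B[0][0] = 10 + 5 = 15, A[0][1] + B[1][0] = 10 + 3 = 13, A[0][2] + B[2][0] = 1 + 4 = 5) = 5 (attained at k = 2)
  C[0][1] = min over k of (A[0][0] + B[0][1] = 10 + 10 = 20, A[0][1] + B[1][1] = 10 + -2 = 8, A[0][2] + B[2][1] = 1 + 4 = 5) = 5 (attained at k = 2)
  C[0][2] = min over k of (A[0][0] + B[0][2] = 10 + -1 = 9, A[0][1] + B[1][2] = 10 + 7 = 17, A[0][2] + B[2][2] = 1 + 0 = 1) = 1 (attained at k = 2)
  C[1][0] = min over k of (A[1][0] + B[0][0] = 4 + 5 = 9, A[1][1] + B[1][0] = -3 + 3 = 0, A[1][2] + B[2][0] = -4 + 4 = 0) = 0 (attained at k = 1)
  C[1][1] = min over k of (A[1][0] + B[0][1] = 4 + 10 = 14, A[1][1] + B[1][1] = -3 + -2 = -5, A[1][2] + B[2][1] = -4 + 4 = 0) = -5 (attained at k = 1)
  C[1][2] = min over k of (A[1][0] + B[0][2] = 4 + -1 = 3, A[1][1] + B[1][2] = -3 + 7 = 4, A[1][2] + B[2][2] = -4 + 0 = -4) = -4 (attained at k = 2)
  C[2][0] = min over k of (A[2][0] + B[0][0] = 8 + 5 = 13, A[2][1] + B[1][0] = 4 + 3 = 7, A[2][2] + B[2][0] = -2 + 4 = 2) = 2 (attained at k = 2)
  C[2][1] = min over k of (A[2][0] + B[0][1] = 8 + 10 = 18, A[2][1] + B[1][1] = 4 + -2 = 2, A[2][2] + B[2][1] = -2 + 4 = 2) = 2 (attained at k = 1)
  C[2][2] = min over k of (A[2][0] + B[0][2] = 8 + -1 = 7, A[2][1] + B[1][2] = 4 + 7 = 11, A[2][2] + B[2][2] = -2 + 0 = -2) = -2 (attained at k = 2)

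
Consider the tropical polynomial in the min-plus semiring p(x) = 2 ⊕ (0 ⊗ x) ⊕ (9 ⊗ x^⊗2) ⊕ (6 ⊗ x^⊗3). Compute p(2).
p(2) = 2

A tropical monomial a ⊗ x^⊗i evaluates to a + i · x. Evaluating each term at x = 2:
  Term 0 contributes 2 + 0 · 2 = 2
  Term 1 contributes 0 + 1 · 2 = 2
  Term 2 contributes 9 + 2 · 2 = 13
  Term 3 contributes 6 + 3 · 2 = 12
p(2) = ⊕ of these = min[2, 2, 13, 12] = 2.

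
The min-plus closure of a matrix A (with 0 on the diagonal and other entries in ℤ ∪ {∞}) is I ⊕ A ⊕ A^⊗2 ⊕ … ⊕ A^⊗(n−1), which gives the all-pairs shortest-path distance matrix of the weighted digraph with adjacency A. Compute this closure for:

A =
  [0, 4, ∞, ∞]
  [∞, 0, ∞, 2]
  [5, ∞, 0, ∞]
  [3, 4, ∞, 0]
Closure =
  [0, 4, ∞, 6]
  [5, 0, ∞, 2]
  [5, 9, 0, 11]
  [3, 4, ∞, 0]

This is the Floyd-Warshall all-pairs shortest-path computation. For each intermediate vertex k = 0, 1, …, 3, update dist[i][j] ← min(dist[i][j], dist[i][k] + dist[k][j]). The final matrix gives, for each (i, j), the minimum total weight of any directed path from i to j (possibly empty when i = j).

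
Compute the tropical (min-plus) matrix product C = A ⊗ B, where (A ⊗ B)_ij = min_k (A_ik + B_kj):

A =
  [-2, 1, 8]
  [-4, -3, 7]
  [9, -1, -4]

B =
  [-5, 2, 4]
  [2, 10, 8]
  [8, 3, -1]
A ⊗ B =
  [-7, 0, 2]
  [-9, -2, 0]
  [1, -1, -5]

Apply the min-plus product entry-by-entry:
  C[0][0] = min over k of (A[0][0] + B[0][0] = -2 + -5 = -7, A[0][1] + B[1][0] = 1 + 2 = 3, A[0][2] + B[2][0] = 8 + 8 = 16) = -7 (attained at k = 0)
  C[0][1] = min over k of (A[0][0] + B[0][1] = -2 + 2 = 0, A[0][1] + B[1][1] = 1 + 10 = 11, A[0][2] + B[2][1] = 8 + 3 = 11) = 0 (attained at k = 0)
  C[0][2] = min over k of (A[0][0] + B[0][2] = -2 + 4 = 2, A[0][1] + B[1][2] = 1 + 8 = 9, A[0][2] + B[2][2] = 8 + -1 = 7) = 2 (attained at k = 0)
  C[1][0] = min over k of (A[1][0] + B[0][0] = -4 + -5 = -9, A[1][1] + B[1][0] = -3 + 2 = -1, A[1][2] + B[2][0] = 7 + 8 = 15) = -9 (attained at k = 0)
  C[1][1] = min over k of (A[1][0] + B[0][1] = -4 + 2 = -2, A[1][1] + B[1][1] = -3 + 10 = 7, A[1][2] + B[2][1] = 7 + 3 = 10) = -2 (attained at k = 0)
  C[1][2] = min over k of (A[1][0] + B[0][2] = -4 + 4 = 0, A[1][1] + B[1][2] = -3 + 8 = 5, A[1][2] + B[2][2] = 7 + -1 = 6) = 0 (attained at k = 0)
  C[2][0] = min over k of (A[2][0] + B[0][0] = 9 + -5 = 4, A[2][1] + B[1][0] = -1 + 2 = 1, A[2][2] + B[2][0] = -4 + 8 = 4) = 1 (attained at k = 1)
  C[2][1] = min over k of (A[2][0] + B[0][1] = 9 + 2 = 11, A[2][1] + B[1][1] = -1 + 10 = 9, A[2][2] + B[2][1] = -4 + 3 = -1) = -1 (attained at k = 2)
  C[2][2] = min over k of (A[2][0] + B[0][2] = 9 + 4 = 13, A[2][1] + B[1][2] = -1 + 8 = 7, A[2][2] + B[2][2] = -4 + -1 = -5) = -5 (attained at k = 2)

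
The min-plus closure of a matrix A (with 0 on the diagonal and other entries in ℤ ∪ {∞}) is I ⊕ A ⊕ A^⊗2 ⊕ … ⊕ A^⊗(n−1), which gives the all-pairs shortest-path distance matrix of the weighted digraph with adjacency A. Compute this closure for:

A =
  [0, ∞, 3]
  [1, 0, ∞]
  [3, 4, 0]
Closure =
  [0, 7, 3]
  [1, 0, 4]
  [3, 4, 0]

This is the Floyd-Warshall all-pairs shortest-path computation. For each intermediate vertex k = 0, 1, …, 2, update dist[i][j] ← min(dist[i][j], dist[i][k] + dist[k][j]). The final matrix gives, for each (i, j), the minimum total weight of any directed path from i to j (possibly empty when i = j).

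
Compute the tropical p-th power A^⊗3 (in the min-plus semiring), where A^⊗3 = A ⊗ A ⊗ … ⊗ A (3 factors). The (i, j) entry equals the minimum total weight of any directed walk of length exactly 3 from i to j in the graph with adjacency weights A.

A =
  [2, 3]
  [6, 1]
A^⊗3 =
  [6, 5]
  [8, 3]

Each entry (A^⊗3)_ij equals the minimum over all length-3 walks i = v_0 → v_1 → … → v_3 = j of Σ_t A[v_t][v_{t+1}]. For example, for (i, j) = (0, 1) we minimise over 4 possible intermediate vertex sequences; the minimum is 5, attained along the walk 0 → 1 → 1 → 1.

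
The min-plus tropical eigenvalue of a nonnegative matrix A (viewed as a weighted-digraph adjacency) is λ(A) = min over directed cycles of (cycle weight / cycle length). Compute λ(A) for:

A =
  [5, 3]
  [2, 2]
λ(A) = 2

Enumerate directed cycles and compute their means (weight / length). Sample:
  cycle 0 → 0: weight = 5, length = 1, mean = 5/1 ≈ 5.000
  cycle 1 → 1: weight = 2, length = 1, mean = 2/1 ≈ 2.000
  cycle 0 → 1 → 0: weight = 5, length = 2, mean = 5/2 ≈ 2.500
  cycle 1 → 0 → 1: weight = 5, length = 2, mean = 5/2 ≈ 2.500
Minimum mean = 2.000, attained e.g. along the cycle 1 → 1 with weight 2 and length 1. So λ(A) = 2/1 = 2.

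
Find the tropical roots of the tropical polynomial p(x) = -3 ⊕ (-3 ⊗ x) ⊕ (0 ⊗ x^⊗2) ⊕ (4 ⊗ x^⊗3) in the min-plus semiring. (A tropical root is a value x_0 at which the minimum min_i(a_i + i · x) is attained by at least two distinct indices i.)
Roots: {-4, -3, 0}

Each tropical root is a break point of the lower envelope of the lines y = a_i + i · x (there are 4 lines, with slopes 0, 1, ..., 3). Only the lines that attain the minimum somewhere contribute to roots; other lines are dominated. Here the surviving (envelope) indices are i = 3, i = 2, i = 1, i = 0.
Intersections between consecutive envelope lines give the roots: for adjacent envelope indices i < j the intersection is x = (a_i − a_j) / (j − i). Reading off the sorted break points: {-4, -3, 0}.
Verification: at each break x_0, at least two indices attain the minimum of min_i(a_i + i · x_0).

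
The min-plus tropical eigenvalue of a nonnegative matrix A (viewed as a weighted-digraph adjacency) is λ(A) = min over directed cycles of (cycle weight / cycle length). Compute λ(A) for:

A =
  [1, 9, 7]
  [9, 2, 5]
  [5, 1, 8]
λ(A) = 1

Enumerate directed cycles and compute their means (weight / length). Sample:
  cycle 0 → 0: weight = 1, length = 1, mean = 1/1 ≈ 1.000
  cycle 1 → 1: weight = 2, length = 1, mean = 2/1 ≈ 2.000
  cycle 2 → 2: weight = 8, length = 1, mean = 8/1 ≈ 8.000
  cycle 0 → 1 → 0: weight = 18, length = 2, mean = 18/2 ≈ 9.000
  cycle 0 → 2 → 0: weight = 12, length = 2, mean = 12/2 ≈ 6.000
  cycle 1 → 0 → 1: weight = 18, length = 2, mean = 18/2 ≈ 9.000
Minimum mean = 1.000, attained e.g. along the cycle 0 → 0 with weight 1 and length 1. So λ(A) = 1/1 = 1.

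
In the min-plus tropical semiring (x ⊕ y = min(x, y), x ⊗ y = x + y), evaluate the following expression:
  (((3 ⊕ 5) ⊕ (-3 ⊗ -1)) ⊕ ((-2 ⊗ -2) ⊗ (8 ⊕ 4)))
(((3 ⊕ 5) ⊕ (-3 ⊗ -1)) ⊕ ((-2 ⊗ -2) ⊗ (8 ⊕ 4))) = -4

Expand innermost to outermost. Recall ⊕ takes the minimum of its arguments and ⊗ takes their sum. Working out the expression (((3 ⊕ 5) ⊕ (-3 ⊗ -1)) ⊕ ((-2 ⊗ -2) ⊗ (8 ⊕ 4))) gives -4.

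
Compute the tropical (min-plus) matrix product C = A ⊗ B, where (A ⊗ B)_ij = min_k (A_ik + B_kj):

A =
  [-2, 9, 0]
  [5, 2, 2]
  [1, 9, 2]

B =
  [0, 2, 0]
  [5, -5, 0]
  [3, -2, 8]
A ⊗ B =
  [-2, -2, -2]
  [5, -3, 2]
  [1, 0, 1]

Apply the min-plus product entry-by-entry:
  C[0][0] = min over k of (A[0][0] + B[0][0] = -2 + 0 = -2, A[0][1] + B[1][0] = 9 + 5 = 14, A[0][2] + B[2][0] = 0 + 3 = 3) = -2 (attained at k = 0)
  C[0][1] = min over k of (A[0][0] + B[0][1] = -2 + 2 = 0, A[0][1] + B[1][1] = 9 + -5 = 4, A[0][2] + B[2][1] = 0 + -2 = -2) = -2 (attained at k = 2)
  C[0][2] = min over k of (A[0][0] + B[0][2] = -2 + 0 = -2, A[0][1] + B[1][2] = 9 + 0 = 9, A[0][2] + B[2][2] = 0 + 8 = 8) = -2 (attained at k = 0)
  C[1][0] = min over k of (A[1][0] + B[0][0] = 5 + 0 = 5, A[1][1] + B[1][0] = 2 + 5 = 7, A[1][2] + B[2][0] = 2 + 3 = 5) = 5 (attained at k = 0)
  C[1][1] = min over k of (A[1][0] + B[0][1] = 5 + 2 = 7, A[1][1] + B[1][1] = 2 + -5 = -3, A[1][2] + B[2][1] = 2 + -2 = 0) = -3 (attained at k = 1)
  C[1][2] = min over k of (A[1][0] + B[0][2] = 5 + 0 = 5, A[1][1] + B[1][2] = 2 + 0 = 2, A[1][2] + B[2][2] = 2 + 8 = 10) = 2 (attained at k = 1)
  C[2][0] = min over k of (A[2][0] + B[0][0] = 1 + 0 = 1, A[2][1] + B[1][0] = 9 + 5 = 14, A[2][2] + B[2][0] = 2 + 3 = 5) = 1 (attained at k = 0)
  C[2][1] = min over k of (A[2][0] + B[0][1] = 1 + 2 = 3, A[2][1] + B[1][1] = 9 + -5 = 4, A[2][2] + B[2][1] = 2 + -2 = 0) = 0 (attained at k = 2)
  C[2][2] = min over k of (A[2][0] + B[0][2] = 1 + 0 = 1, A[2][1] + B[1][2] = 9 + 0 = 9, A[2][2] + B[2][2] = 2 + 8 = 10) = 1 (attained at k = 0)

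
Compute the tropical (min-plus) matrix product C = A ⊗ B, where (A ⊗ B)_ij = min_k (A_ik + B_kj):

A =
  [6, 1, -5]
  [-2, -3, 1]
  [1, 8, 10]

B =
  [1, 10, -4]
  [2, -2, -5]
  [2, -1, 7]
A ⊗ B =
  [-3, -6, -4]
  [-1, -5, -8]
  [2, 6, -3]

Apply the min-plus product entry-by-entry:
  C[0][0] = min over k of (A[0][0] + B[0][0] = 6 + 1 = 7, A[0][1] + B[1][0] = 1 + 2 = 3, A[0][2] + B[2][0] = -5 + 2 = -3) = -3 (attained at k = 2)
  C[0][1] = min over k of (A[0][0] + B[0][1] = 6 + 10 = 16, A[0][1] + B[1][1] = 1 + -2 = -1, A[0][2] + B[2][1] = -5 + -1 = -6) = -6 (attained at k = 2)
  C[0][2] = min over k of (A[0][0] + B[0][2] = 6 + -4 = 2, A[0][1] + B[1][2] = 1 + -5 = -4, A[0][2] + B[2][2] = -5 + 7 = 2) = -4 (attained at k = 1)
  C[1][0] = min over k of (A[1][0] + B[0][0] = -2 + 1 = -1, A[1][1] + B[1][0] = -3 + 2 = -1, A[1][2] + B[2][0] = 1 + 2 = 3) = -1 (attained at k = 0)
  C[1][1] = min over k of (A[1][0] + B[0][1] = -2 + 10 = 8, A[1][1] + B[1][1] = -3 + -2 = -5, A[1][2] + B[2][1] = 1 + -1 = 0) = -5 (attained at k = 1)
  C[1][2] = min over k of (A[1][0] + B[0][2] = -2 + -4 = -6, A[1][1] + B[1][2] = -3 + -5 = -8, A[1][2] + B[2][2] = 1 + 7 = 8) = -8 (attained at k = 1)
  C[2][0] = min over k of (A[2][0] + B[0][0] = 1 + 1 = 2, A[2][1] + B[1][0] = 8 + 2 = 10, A[2][2] + B[2][0] = 10 + 2 = 12) = 2 (attained at k = 0)
  C[2][1] = min over k of (A[2][0] + B[0][1] = 1 + 10 = 11, A[2][1] + B[1][1] = 8 + -2 = 6, A[2][2] + B[2][1] = 10 + -1 = 9) = 6 (attained at k = 1)
  C[2][2] = min over k of (A[2][0] + B[0][2] = 1 + -4 = -3, A[2][1] + B[1][2] = 8 + -5 = 3, A[2][2] + B[2][2] = 10 + 7 = 17) = -3 (attained at k = 0)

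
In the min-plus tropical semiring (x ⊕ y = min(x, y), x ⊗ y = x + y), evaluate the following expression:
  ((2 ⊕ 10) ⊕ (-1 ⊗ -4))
((2 ⊕ 10) ⊕ (-1 ⊗ -4)) = -5

Expand innermost to outermost. Recall ⊕ takes the minimum of its arguments and ⊗ takes their sum. Working out the expression ((2 ⊕ 10) ⊕ (-1 ⊗ -4)) gives -5.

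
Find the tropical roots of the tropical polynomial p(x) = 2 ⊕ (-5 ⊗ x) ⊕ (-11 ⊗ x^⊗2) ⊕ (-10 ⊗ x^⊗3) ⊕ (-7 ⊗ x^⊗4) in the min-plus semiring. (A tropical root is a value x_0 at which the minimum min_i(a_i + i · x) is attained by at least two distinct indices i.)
Roots: {-3, -1, 6, 7}

Each tropical root is a break point of the lower envelope of the lines y = a_i + i · x (there are 5 lines, with slopes 0, 1, ..., 4). Only the lines that attain the minimum somewhere contribute to roots; other lines are dominated. Here the surviving (envelope) indices are i = 4, i = 3, i = 2, i = 1, i = 0.
Intersections between consecutive envelope lines give the roots: for adjacent envelope indices i < j the intersection is x = (a_i − a_j) / (j − i). Reading off the sorted break points: {-3, -1, 6, 7}.
Verification: at each break x_0, at least two indices attain the minimum of min_i(a_i + i · x_0).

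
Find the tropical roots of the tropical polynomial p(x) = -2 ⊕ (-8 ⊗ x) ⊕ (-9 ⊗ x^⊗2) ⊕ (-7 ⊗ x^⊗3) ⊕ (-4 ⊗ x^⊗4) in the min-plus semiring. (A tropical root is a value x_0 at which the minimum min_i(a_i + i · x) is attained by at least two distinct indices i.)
Roots: {-3, -2, 1, 6}

Each tropical root is a break point of the lower envelope of the lines y = a_i + i · x (there are 5 lines, with slopes 0, 1, ..., 4). Only the lines that attain the minimum somewhere contribute to roots; other lines are dominated. Here the surviving (envelope) indices are i = 4, i = 3, i = 2, i = 1, i = 0.
Intersections between consecutive envelope lines give the roots: for adjacent envelope indices i < j the intersection is x = (a_i − a_j) / (j − i). Reading off the sorted break points: {-3, -2, 1, 6}.
Verification: at each break x_0, at least two indices attain the minimum of min_i(a_i + i · x_0).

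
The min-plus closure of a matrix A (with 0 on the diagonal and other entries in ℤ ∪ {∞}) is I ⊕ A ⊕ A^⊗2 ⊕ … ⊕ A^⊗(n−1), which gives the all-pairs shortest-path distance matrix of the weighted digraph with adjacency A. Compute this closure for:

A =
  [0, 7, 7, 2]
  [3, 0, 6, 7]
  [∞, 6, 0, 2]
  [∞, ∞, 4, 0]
Closure =
  [0, 7, 6, 2]
  [3, 0, 6, 5]
  [9, 6, 0, 2]
  [13, 10, 4, 0]

This is the Floyd-Warshall all-pairs shortest-path computation. For each intermediate vertex k = 0, 1, …, 3, update dist[i][j] ← min(dist[i][j], dist[i][k] + dist[k][j]). The final matrix gives, for each (i, j), the minimum total weight of any directed path from i to j (possibly empty when i = j).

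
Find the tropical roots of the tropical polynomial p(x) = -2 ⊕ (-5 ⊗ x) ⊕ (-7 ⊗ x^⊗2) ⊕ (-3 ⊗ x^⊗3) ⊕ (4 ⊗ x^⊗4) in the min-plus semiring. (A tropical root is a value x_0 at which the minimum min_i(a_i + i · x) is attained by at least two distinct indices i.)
Roots: {-7, -4, 2, 3}

Each tropical root is a break point of the lower envelope of the lines y = a_i + i · x (there are 5 lines, with slopes 0, 1, ..., 4). Only the lines that attain the minimum somewhere contribute to roots; other lines are dominated. Here the surviving (envelope) indices are i = 4, i = 3, i = 2, i = 1, i = 0.
Intersections between consecutive envelope lines give the roots: for adjacent envelope indices i < j the intersection is x = (a_i − a_j) / (j − i). Reading off the sorted break points: {-7, -4, 2, 3}.
Verification: at each break x_0, at least two indices attain the minimum of min_i(a_i + i · x_0).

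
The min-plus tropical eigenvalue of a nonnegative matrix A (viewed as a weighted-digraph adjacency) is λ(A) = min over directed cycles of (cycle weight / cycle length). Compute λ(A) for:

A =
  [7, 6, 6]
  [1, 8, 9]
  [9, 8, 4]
λ(A) = 7/2

Enumerate directed cycles and compute their means (weight / length). Sample:
  cycle 0 → 0: weight = 7, length = 1, mean = 7/1 ≈ 7.000
  cycle 1 → 1: weight = 8, length = 1, mean = 8/1 ≈ 8.000
  cycle 2 → 2: weight = 4, length = 1, mean = 4/1 ≈ 4.000
  cycle 0 → 1 → 0: weight = 7, length = 2, mean = 7/2 ≈ 3.500
  cycle 0 → 2 → 0: weight = 15, length = 2, mean = 15/2 ≈ 7.500
  cycle 1 → 0 → 1: weight = 7, length = 2, mean = 7/2 ≈ 3.500
Minimum mean = 3.500, attained e.g. along the cycle 0 → 1 → 0 with weight 7 and length 2. So λ(A) = 7/2 = 7/2.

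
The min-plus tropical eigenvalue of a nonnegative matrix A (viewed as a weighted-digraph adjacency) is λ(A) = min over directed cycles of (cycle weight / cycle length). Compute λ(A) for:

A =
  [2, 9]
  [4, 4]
λ(A) = 2

Enumerate directed cycles and compute their means (weight / length). Sample:
  cycle 0 → 0: weight = 2, length = 1, mean = 2/1 ≈ 2.000
  cycle 1 → 1: weight = 4, length = 1, mean = 4/1 ≈ 4.000
  cycle 0 → 1 → 0: weight = 13, length = 2, mean = 13/2 ≈ 6.500
  cycle 1 → 0 → 1: weight = 13, length = 2, mean = 13/2 ≈ 6.500
Minimum mean = 2.000, attained e.g. along the cycle 0 → 0 with weight 2 and length 1. So λ(A) = 2/1 = 2.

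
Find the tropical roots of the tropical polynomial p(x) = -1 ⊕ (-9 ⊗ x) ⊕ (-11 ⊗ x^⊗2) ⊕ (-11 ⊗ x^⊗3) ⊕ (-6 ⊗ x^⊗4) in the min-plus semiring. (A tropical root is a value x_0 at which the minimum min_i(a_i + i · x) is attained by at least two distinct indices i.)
Roots: {-5, 0, 2, 8}

Each tropical root is a break point of the lower envelope of the lines y = a_i + i · x (there are 5 lines, with slopes 0, 1, ..., 4). Only the lines that attain the minimum somewhere contribute to roots; other lines are dominated. Here the surviving (envelope) indices are i = 4, i = 3, i = 2, i = 1, i = 0.
Intersections between consecutive envelope lines give the roots: for adjacent envelope indices i < j the intersection is x = (a_i − a_j) / (j − i). Reading off the sorted break points: {-5, 0, 2, 8}.
Verification: at each break x_0, at least two indices attain the minimum of min_i(a_i + i · x_0).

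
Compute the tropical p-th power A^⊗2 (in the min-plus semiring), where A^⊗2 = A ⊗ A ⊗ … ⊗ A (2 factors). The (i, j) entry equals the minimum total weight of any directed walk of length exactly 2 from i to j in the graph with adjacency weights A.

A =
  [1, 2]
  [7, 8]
A^⊗2 =
  [2, 3]
  [8, 9]

Each entry (A^⊗2)_ij equals the minimum over all length-2 walks i = v_0 → v_1 → … → v_2 = j of Σ_t A[v_t][v_{t+1}]. For example, for (i, j) = (0, 1) we minimise over 2 possible intermediate vertex sequences; the minimum is 3, attained along the walk 0 → 0 → 1.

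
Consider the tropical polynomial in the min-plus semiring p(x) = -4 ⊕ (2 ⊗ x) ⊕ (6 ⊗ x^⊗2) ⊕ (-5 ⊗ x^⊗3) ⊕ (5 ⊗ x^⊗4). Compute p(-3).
p(-3) = -14

A tropical monomial a ⊗ x^⊗i evaluates to a + i · x. Evaluating each term at x = -3:
  Term 0 contributes -4 + 0 · -3 = -4
  Term 1 contributes 2 + 1 · -3 = -1
  Term 2 contributes 6 + 2 · -3 = 0
  Term 3 contributes -5 + 3 · -3 = -14
  Term 4 contributes 5 + 4 · -3 = -7
p(-3) = ⊕ of these = min[-4, -1, 0, -14, -7] = -14.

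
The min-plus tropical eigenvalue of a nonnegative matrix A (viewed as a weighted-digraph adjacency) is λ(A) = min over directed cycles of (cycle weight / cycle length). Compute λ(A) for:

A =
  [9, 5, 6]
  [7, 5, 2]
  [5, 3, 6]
λ(A) = 5/2

Enumerate directed cycles and compute their means (weight / length). Sample:
  cycle 0 → 0: weight = 9, length = 1, mean = 9/1 ≈ 9.000
  cycle 1 → 1: weight = 5, length = 1, mean = 5/1 ≈ 5.000
  cycle 2 → 2: weight = 6, length = 1, mean = 6/1 ≈ 6.000
  cycle 0 → 1 → 0: weight = 12, length = 2, mean = 12/2 ≈ 6.000
  cycle 0 → 2 → 0: weight = 11, length = 2, mean = 11/2 ≈ 5.500
  cycle 1 → 0 → 1: weight = 12, length = 2, mean = 12/2 ≈ 6.000
Minimum mean = 2.500, attained e.g. along the cycle 1 → 2 → 1 with weight 5 and length 2. So λ(A) = 5/2 = 5/2.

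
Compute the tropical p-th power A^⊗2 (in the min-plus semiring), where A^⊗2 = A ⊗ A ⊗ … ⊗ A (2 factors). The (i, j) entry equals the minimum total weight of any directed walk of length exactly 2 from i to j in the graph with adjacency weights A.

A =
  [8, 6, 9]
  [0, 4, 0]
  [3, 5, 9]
A^⊗2 =
  [6, 10, 6]
  [3, 5, 4]
  [5, 9, 5]

Each entry (A^⊗2)_ij equals the minimum over all length-2 walks i = v_0 → v_1 → … → v_2 = j of Σ_t A[v_t][v_{t+1}]. For example, for (i, j) = (0, 2) we minimise over 3 possible intermediate vertex sequences; the minimum is 6, attained along the walk 0 → 1 → 2.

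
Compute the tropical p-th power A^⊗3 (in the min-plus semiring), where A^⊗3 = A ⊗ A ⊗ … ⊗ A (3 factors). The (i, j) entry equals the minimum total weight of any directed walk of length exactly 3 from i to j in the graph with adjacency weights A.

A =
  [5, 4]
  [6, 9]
A^⊗3 =
  [15, 14]
  [16, 15]

Each entry (A^⊗3)_ij equals the minimum over all length-3 walks i = v_0 → v_1 → … → v_3 = j of Σ_t A[v_t][v_{t+1}]. For example, for (i, j) = (0, 1) we minimise over 4 possible intermediate vertex sequences; the minimum is 14, attained along the walk 0 → 0 → 0 → 1.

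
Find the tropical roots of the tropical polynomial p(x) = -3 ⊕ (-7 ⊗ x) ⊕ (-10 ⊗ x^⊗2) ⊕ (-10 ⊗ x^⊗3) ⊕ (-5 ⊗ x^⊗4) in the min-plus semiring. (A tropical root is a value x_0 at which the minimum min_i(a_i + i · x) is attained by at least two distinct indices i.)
Roots: {-5, 0, 3, 4}

Each tropical root is a break point of the lower envelope of the lines y = a_i + i · x (there are 5 lines, with slopes 0, 1, ..., 4). Only the lines that attain the minimum somewhere contribute to roots; other lines are dominated. Here the surviving (envelope) indices are i = 4, i = 3, i = 2, i = 1, i = 0.
Intersections between consecutive envelope lines give the roots: for adjacent envelope indices i < j the intersection is x = (a_i − a_j) / (j − i). Reading off the sorted break points: {-5, 0, 3, 4}.
Verification: at each break x_0, at least two indices attain the minimum of min_i(a_i + i · x_0).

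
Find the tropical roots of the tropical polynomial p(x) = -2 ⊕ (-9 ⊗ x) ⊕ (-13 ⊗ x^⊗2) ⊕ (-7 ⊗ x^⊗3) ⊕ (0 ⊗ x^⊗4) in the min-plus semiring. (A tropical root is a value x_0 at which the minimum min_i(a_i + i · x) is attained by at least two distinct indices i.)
Roots: {-7, -6, 4, 7}

Each tropical root is a break point of the lower envelope of the lines y = a_i + i · x (there are 5 lines, with slopes 0, 1, ..., 4). Only the lines that attain the minimum somewhere contribute to roots; other lines are dominated. Here the surviving (envelope) indices are i = 4, i = 3, i = 2, i = 1, i = 0.
Intersections between consecutive envelope lines give the roots: for adjacent envelope indices i < j the intersection is x = (a_i − a_j) / (j − i). Reading off the sorted break points: {-7, -6, 4, 7}.
Verification: at each break x_0, at least two indices attain the minimum of min_i(a_i + i · x_0).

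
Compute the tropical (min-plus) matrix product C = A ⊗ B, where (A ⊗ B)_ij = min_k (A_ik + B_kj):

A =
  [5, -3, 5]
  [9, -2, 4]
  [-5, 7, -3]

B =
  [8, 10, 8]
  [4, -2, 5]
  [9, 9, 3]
A ⊗ B =
  [1, -5, 2]
  [2, -4, 3]
  [3, 5, 0]

Apply the min-plus product entry-by-entry:
  C[0][0] = min over k of (A[0][0] + B[0][0] = 5 + 8 = 13, A[0][1] + B[1][0] = -3 + 4 = 1, A[0][2] + B[2][0] = 5 + 9 = 14) = 1 (attained at k = 1)
  C[0][1] = min over k of (A[0][0] + B[0][1] = 5 + 10 = 15, A[0][1] + B[1][1] = -3 + -2 = -5, A[0][2] + B[2][1] = 5 + 9 = 14) = -5 (attained at k = 1)
  C[0][2] = min over k of (A[0][0] + B[0][2] = 5 + 8 = 13, A[0][1] + B[1][2] = -3 + 5 = 2, A[0][2] + B[2][2] = 5 + 3 = 8) = 2 (attained at k = 1)
  C[1][0] = min over k of (A[1][0] + B[0][0] = 9 + 8 = 17, A[1][1] + B[1][0] = -2 + 4 = 2, A[1][2] + B[2][0] = 4 + 9 = 13) = 2 (attained at k = 1)
  C[1][1] = min over k of (A[1][0] + B[0][1] = 9 + 10 = 19, A[1][1] + B[1][1] = -2 + -2 = -4, A[1][2] + B[2][1] = 4 + 9 = 13) = -4 (attained at k = 1)
  C[1][2] = min over k of (A[1][0] + B[0][2] = 9 + 8 = 17, A[1][1] + B[1][2] = -2 + 5 = 3, A[1][2] + B[2][2] = 4 + 3 = 7) = 3 (attained at k = 1)
  C[2][0] = min over k of (A[2][0] + B[0][0] = -5 + 8 = 3, A[2][1] + B[1][0] = 7 + 4 = 11, A[2][2] + B[2][0] = -3 + 9 = 6) = 3 (attained at k = 0)
  C[2][1] = min over k of (A[2][0] + B[0][1] = -5 + 10 = 5, A[2][1] + B[1][1] = 7 + -2 = 5, A[2][2] + B[2][1] = -3 + 9 = 6) = 5 (attained at k = 0)
  C[2][2] = min over k of (A[2][0] + B[0][2] = -5 + 8 = 3, A[2][1] + B[1][2] = 7 + 5 = 12, A[2][2] + B[2][2] = -3 + 3 = 0) = 0 (attained at k = 2)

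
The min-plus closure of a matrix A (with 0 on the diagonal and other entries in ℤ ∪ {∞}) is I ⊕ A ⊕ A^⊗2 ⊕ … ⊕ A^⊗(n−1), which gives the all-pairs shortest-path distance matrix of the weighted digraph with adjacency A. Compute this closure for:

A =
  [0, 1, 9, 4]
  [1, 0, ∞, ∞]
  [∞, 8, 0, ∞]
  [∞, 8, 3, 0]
Closure =
  [0, 1, 7, 4]
  [1, 0, 8, 5]
  [9, 8, 0, 13]
  [9, 8, 3, 0]

This is the Floyd-Warshall all-pairs shortest-path computation. For each intermediate vertex k = 0, 1, …, 3, update dist[i][j] ← min(dist[i][j], dist[i][k] + dist[k][j]). The final matrix gives, for each (i, j), the minimum total weight of any directed path from i to j (possibly empty when i = j).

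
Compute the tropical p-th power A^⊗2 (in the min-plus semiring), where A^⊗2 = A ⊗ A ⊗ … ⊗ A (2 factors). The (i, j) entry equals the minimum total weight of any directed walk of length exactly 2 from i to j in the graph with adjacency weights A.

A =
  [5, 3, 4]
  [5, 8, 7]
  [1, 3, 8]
A^⊗2 =
  [5, 7, 9]
  [8, 8, 9]
  [6, 4, 5]

Each entry (A^⊗2)_ij equals the minimum over all length-2 walks i = v_0 → v_1 → … → v_2 = j of Σ_t A[v_t][v_{t+1}]. For example, for (i, j) = (0, 2) we minimise over 3 possible intermediate vertex sequences; the minimum is 9, attained along the walk 0 → 0 → 2.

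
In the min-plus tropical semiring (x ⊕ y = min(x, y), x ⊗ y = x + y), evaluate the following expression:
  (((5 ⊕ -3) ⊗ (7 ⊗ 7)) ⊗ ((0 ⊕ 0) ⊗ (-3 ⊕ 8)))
(((5 ⊕ -3) ⊗ (7 ⊗ 7)) ⊗ ((0 ⊕ 0) ⊗ (-3 ⊕ 8))) = 8

Expand innermost to outermost. Recall ⊕ takes the minimum of its arguments and ⊗ takes their sum. Working out the expression (((5 ⊕ -3) ⊗ (7 ⊗ 7)) ⊗ ((0 ⊕ 0) ⊗ (-3 ⊕ 8))) gives 8.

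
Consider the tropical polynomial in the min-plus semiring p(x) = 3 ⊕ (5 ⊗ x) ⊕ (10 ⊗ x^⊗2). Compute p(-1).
p(-1) = 3

A tropical monomial a ⊗ x^⊗i evaluates to a + i · x. Evaluating each term at x = -1:
  Term 0 contributes 3 + 0 · -1 = 3
  Term 1 contributes 5 + 1 · -1 = 4
  Term 2 contributes 10 + 2 · -1 = 8
p(-1) = ⊕ of these = min[3, 4, 8] = 3.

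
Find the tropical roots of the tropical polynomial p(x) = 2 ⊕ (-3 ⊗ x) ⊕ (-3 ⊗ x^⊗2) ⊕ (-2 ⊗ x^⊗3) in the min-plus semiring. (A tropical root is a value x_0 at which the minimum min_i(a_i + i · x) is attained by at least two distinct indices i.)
Roots: {-1, 0, 5}

Each tropical root is a break point of the lower envelope of the lines y = a_i + i · x (there are 4 lines, with slopes 0, 1, ..., 3). Only the lines that attain the minimum somewhere contribute to roots; other lines are dominated. Here the surviving (envelope) indices are i = 3, i = 2, i = 1, i = 0.
Intersections between consecutive envelope lines give the roots: for adjacent envelope indices i < j the intersection is x = (a_i − a_j) / (j − i). Reading off the sorted break points: {-1, 0, 5}.
Verification: at each break x_0, at least two indices attain the minimum of min_i(a_i + i · x_0).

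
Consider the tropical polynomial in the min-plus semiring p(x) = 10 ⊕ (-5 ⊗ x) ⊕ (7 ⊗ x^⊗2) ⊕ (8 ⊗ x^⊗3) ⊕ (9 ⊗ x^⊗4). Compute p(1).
p(1) = -4

A tropical monomial a ⊗ x^⊗i evaluates to a + i · x. Evaluating each term at x = 1:
  Term 0 contributes 10 + 0 · 1 = 10
  Term 1 contributes -5 + 1 · 1 = -4
  Term 2 contributes 7 + 2 · 1 = 9
  Term 3 contributes 8 + 3 · 1 = 11
  Term 4 contributes 9 + 4 · 1 = 13
p(1) = ⊕ of these = min[10, -4, 9, 11, 13] = -4.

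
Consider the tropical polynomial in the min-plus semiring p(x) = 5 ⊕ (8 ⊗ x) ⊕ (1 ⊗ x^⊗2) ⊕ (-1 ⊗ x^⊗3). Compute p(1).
p(1) = 2

A tropical monomial a ⊗ x^⊗i evaluates to a + i · x. Evaluating each term at x = 1:
  Term 0 contributes 5 + 0 · 1 = 5
  Term 1 contributes 8 + 1 · 1 = 9
  Term 2 contributes 1 + 2 · 1 = 3
  Term 3 contributes -1 + 3 · 1 = 2
p(1) = ⊕ of these = min[5, 9, 3, 2] = 2.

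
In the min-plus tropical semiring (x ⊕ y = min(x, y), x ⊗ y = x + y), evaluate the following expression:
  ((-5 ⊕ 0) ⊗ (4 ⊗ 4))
((-5 ⊕ 0) ⊗ (4 ⊗ 4)) = 3

Expand innermost to outermost. Recall ⊕ takes the minimum of its arguments and ⊗ takes their sum. Working out the expression ((-5 ⊕ 0) ⊗ (4 ⊗ 4)) gives 3.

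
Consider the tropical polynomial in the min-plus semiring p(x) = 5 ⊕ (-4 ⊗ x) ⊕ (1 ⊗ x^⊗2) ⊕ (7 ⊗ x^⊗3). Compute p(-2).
p(-2) = -6

A tropical monomial a ⊗ x^⊗i evaluates to a + i · x. Evaluating each term at x = -2:
  Term 0 contributes 5 + 0 · -2 = 5
  Term 1 contributes -4 + 1 · -2 = -6
  Term 2 contributes 1 + 2 · -2 = -3
  Term 3 contributes 7 + 3 · -2 = 1
p(-2) = ⊕ of these = min[5, -6, -3, 1] = -6.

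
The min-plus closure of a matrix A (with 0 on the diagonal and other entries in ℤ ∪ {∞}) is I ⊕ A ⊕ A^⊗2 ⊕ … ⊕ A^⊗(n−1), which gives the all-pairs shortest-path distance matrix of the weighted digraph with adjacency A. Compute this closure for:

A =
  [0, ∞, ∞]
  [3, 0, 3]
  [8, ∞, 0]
Closure =
  [0, ∞, ∞]
  [3, 0, 3]
  [8, ∞, 0]

This is the Floyd-Warshall all-pairs shortest-path computation. For each intermediate vertex k = 0, 1, …, 2, update dist[i][j] ← min(dist[i][j], dist[i][k] + dist[k][j]). The final matrix gives, for each (i, j), the minimum total weight of any directed path from i to j (possibly empty when i = j).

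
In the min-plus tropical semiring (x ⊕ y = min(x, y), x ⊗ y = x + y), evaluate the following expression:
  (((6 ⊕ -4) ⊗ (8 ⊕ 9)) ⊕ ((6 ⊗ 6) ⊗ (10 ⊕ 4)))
(((6 ⊕ -4) ⊗ (8 ⊕ 9)) ⊕ ((6 ⊗ 6) ⊗ (10 ⊕ 4))) = 4

Expand innermost to outermost. Recall ⊕ takes the minimum of its arguments and ⊗ takes their sum. Working out the expression (((6 ⊕ -4) ⊗ (8 ⊕ 9)) ⊕ ((6 ⊗ 6) ⊗ (10 ⊕ 4))) gives 4.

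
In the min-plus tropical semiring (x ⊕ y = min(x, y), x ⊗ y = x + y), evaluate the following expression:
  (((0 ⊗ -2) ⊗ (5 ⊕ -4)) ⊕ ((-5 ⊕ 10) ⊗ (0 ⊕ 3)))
(((0 ⊗ -2) ⊗ (5 ⊕ -4)) ⊕ ((-5 ⊕ 10) ⊗ (0 ⊕ 3))) = -6

Expand innermost to outermost. Recall ⊕ takes the minimum of its arguments and ⊗ takes their sum. Working out the expression (((0 ⊗ -2) ⊗ (5 ⊕ -4)) ⊕ ((-5 ⊕ 10) ⊗ (0 ⊕ 3))) gives -6.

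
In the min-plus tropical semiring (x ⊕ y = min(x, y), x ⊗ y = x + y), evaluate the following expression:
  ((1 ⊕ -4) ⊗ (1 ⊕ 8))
((1 ⊕ -4) ⊗ (1 ⊕ 8)) = -3

Expand innermost to outermost. Recall ⊕ takes the minimum of its arguments and ⊗ takes their sum. Working out the expression ((1 ⊕ -4) ⊗ (1 ⊕ 8)) gives -3.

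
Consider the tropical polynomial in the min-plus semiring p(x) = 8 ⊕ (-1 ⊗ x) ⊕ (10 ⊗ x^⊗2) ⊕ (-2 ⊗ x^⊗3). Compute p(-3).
p(-3) = -11

A tropical monomial a ⊗ x^⊗i evaluates to a + i · x. Evaluating each term at x = -3:
  Term 0 contributes 8 + 0 · -3 = 8
  Term 1 contributes -1 + 1 · -3 = -4
  Term 2 contributes 10 + 2 · -3 = 4
  Term 3 contributes -2 + 3 · -3 = -11
p(-3) = ⊕ of these = min[8, -4, 4, -11] = -11.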